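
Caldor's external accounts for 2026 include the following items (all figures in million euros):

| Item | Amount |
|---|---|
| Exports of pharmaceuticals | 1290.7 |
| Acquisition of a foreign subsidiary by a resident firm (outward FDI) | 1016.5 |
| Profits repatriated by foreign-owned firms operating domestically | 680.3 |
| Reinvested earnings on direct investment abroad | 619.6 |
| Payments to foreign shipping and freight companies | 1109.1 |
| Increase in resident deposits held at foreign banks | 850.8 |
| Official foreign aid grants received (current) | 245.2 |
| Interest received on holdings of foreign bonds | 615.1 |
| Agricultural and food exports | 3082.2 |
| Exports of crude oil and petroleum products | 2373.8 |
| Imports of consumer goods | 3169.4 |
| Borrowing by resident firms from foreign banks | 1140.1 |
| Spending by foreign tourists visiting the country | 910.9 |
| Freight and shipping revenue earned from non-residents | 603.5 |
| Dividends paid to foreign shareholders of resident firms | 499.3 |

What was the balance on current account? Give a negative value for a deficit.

Goods: 3082.2 + 1290.7 + 2373.8 - 3169.4 = 3577.3
Services: 910.9 + 603.5 - 1109.1 = 405.3
Primary income: 619.6 - 680.3 - 499.3 + 615.1 = 55.1
Secondary income: 245.2
Current account = 3577.3 + 405.3 + 55.1 + 245.2 = 4282.9
(Excluded from the current account — financial account: acquisition of a foreign subsidiary by a resident firm (outward FDI) 1016.5, increase in resident deposits held at foreign banks 850.8, borrowing by resident firms from foreign banks 1140.1.)

4282.9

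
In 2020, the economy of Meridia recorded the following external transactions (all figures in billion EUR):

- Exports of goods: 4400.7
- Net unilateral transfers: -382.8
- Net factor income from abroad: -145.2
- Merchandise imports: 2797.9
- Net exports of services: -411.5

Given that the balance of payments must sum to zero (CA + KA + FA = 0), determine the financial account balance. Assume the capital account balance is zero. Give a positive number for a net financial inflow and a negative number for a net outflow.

-663.3

Goods balance = 4400.7 - 2797.9 = 1602.8
Services balance = -411.5
Trade balance (goods + services) = 1602.8 + (-411.5) = 1191.3
Net primary income = -145.2
Net secondary income = -382.8
Current account = 1191.3 + (-145.2) + (-382.8) = 663.3
Financial account = -(663.3) = -663.3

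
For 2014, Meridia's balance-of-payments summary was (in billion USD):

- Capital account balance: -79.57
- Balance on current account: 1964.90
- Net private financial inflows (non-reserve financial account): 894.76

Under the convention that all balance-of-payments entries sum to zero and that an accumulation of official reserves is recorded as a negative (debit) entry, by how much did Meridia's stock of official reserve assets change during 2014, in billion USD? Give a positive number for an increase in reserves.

2780.09

Official reserve transactions balance = -(1964.90 + (-79.57) + 894.76) = -2780.09
An accumulation of reserves is recorded as a debit (negative entry), so the change in the stock of reserves is the negative of that balance.
Change in official reserves = -(-2780.09) = 2780.09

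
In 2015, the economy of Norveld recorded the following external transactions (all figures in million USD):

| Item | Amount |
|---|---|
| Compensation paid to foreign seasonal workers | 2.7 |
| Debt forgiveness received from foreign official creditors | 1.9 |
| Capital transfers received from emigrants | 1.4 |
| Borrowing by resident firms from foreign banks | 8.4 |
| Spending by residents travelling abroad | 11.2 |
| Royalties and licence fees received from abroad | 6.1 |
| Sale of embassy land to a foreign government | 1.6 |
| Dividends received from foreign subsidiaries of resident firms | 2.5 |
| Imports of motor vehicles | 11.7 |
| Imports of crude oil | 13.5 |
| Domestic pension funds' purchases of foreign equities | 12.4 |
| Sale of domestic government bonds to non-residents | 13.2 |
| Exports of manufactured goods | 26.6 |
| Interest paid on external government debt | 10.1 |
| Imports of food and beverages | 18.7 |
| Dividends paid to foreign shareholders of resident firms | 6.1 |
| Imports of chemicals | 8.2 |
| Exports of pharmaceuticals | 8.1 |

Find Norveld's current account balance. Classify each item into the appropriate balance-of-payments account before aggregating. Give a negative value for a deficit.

-38.9

Goods: 26.6 - 11.7 - 18.7 - 13.5 - 8.2 + 8.1 = -17.4
Services: -11.2 + 6.1 = -5.1
Primary income: 2.5 - 10.1 - 6.1 - 2.7 = -16.4
Current account = (-17.4) + (-5.1) + (-16.4) = -38.9
(Excluded from the current account — capital account: debt forgiveness received from foreign official creditors 1.9, capital transfers received from emigrants 1.4, sale of embassy land to a foreign government 1.6; financial account: borrowing by resident firms from foreign banks 8.4, domestic pension funds' purchases of foreign equities 12.4, sale of domestic government bonds to non-residents 13.2.)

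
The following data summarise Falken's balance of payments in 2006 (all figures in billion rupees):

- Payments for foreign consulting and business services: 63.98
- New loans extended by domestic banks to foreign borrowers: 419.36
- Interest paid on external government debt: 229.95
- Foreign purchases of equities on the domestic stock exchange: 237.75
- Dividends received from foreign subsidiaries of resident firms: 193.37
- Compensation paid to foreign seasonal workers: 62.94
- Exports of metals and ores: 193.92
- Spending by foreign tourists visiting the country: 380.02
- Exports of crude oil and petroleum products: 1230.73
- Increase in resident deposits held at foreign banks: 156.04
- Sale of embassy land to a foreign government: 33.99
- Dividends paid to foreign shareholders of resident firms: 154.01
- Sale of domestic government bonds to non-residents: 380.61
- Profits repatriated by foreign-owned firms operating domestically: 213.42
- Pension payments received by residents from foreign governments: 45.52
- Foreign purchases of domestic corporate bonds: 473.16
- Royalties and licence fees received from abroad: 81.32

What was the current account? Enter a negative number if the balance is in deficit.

1400.58

Goods: 193.92 + 1230.73 = 1424.65
Services: 81.32 + 380.02 - 63.98 = 397.36
Primary income: -213.42 - 229.95 - 154.01 - 62.94 + 193.37 = -466.95
Secondary income: 45.52
Current account = 1424.65 + 397.36 + (-466.95) + 45.52 = 1400.58
(Excluded from the current account — financial account: new loans extended by domestic banks to foreign borrowers 419.36, foreign purchases of equities on the domestic stock exchange 237.75, increase in resident deposits held at foreign banks 156.04, sale of domestic government bonds to non-residents 380.61, foreign purchases of domestic corporate bonds 473.16; capital account: sale of embassy land to a foreign government 33.99.)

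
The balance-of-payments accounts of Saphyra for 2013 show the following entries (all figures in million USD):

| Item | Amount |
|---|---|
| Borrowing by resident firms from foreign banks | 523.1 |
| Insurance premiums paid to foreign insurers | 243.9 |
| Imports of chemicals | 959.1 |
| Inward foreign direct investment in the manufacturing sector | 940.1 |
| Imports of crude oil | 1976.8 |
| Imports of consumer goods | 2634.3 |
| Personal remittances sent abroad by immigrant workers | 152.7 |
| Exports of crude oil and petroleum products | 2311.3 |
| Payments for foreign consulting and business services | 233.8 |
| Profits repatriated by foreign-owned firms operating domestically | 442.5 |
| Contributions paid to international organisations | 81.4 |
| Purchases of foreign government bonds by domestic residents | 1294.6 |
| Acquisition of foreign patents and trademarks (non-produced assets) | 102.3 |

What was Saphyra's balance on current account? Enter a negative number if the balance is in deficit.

-4413.2

Goods: -1976.8 + 2311.3 - 2634.3 - 959.1 = -3258.9
Services: -243.9 - 233.8 = -477.7
Primary income: -442.5
Secondary income: -152.7 - 81.4 = -234.1
Current account = (-3258.9) + (-477.7) + (-442.5) + (-234.1) = -4413.2
(Excluded from the current account — financial account: borrowing by resident firms from foreign banks 523.1, inward foreign direct investment in the manufacturing sector 940.1, purchases of foreign government bonds by domestic residents 1294.6; capital account: acquisition of foreign patents and trademarks (non-produced assets) 102.3.)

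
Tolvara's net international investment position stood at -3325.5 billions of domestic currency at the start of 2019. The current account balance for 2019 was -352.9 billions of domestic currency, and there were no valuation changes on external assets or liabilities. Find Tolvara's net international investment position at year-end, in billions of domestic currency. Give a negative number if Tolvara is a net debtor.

-3678.4

With no valuation effects, change in NIIP = current account = -352.9
End-of-year NIIP = -3325.5 + (-352.9) = -3678.4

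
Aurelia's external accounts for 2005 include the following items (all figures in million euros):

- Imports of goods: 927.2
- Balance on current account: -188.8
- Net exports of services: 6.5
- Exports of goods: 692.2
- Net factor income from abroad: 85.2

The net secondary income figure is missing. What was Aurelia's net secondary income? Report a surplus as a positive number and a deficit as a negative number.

-45.5

Current account = goods balance + services balance + net primary income + net secondary income
Sum of the known components = -143.3
Net secondary income = CA - (known components) = -188.8 - (-143.3) = -45.5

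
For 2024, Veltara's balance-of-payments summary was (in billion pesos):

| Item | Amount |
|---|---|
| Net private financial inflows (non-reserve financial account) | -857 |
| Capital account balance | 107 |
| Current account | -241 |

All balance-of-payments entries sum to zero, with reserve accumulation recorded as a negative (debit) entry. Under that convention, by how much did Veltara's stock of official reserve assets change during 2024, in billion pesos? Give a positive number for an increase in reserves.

-991

Official reserve transactions balance = -((-241) + 107 + (-857)) = 991
An accumulation of reserves is recorded as a debit (negative entry), so the change in the stock of reserves is the negative of that balance.
Change in official reserves = -(991) = -991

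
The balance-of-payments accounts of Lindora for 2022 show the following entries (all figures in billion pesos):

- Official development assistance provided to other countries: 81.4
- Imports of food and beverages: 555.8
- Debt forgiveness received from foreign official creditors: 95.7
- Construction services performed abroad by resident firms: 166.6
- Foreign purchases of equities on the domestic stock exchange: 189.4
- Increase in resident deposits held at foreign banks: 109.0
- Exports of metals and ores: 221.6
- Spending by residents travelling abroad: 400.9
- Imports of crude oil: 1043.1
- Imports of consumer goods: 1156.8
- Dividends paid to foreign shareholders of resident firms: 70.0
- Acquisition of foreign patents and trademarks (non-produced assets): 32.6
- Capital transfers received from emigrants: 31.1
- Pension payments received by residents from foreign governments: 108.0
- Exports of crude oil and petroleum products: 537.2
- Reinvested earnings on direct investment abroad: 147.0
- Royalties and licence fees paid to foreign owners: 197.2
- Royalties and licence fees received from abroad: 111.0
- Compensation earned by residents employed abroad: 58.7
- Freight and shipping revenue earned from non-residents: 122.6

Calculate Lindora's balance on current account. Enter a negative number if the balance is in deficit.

Goods: -1043.1 + 221.6 + 537.2 - 1156.8 - 555.8 = -1996.9
Services: -400.9 - 197.2 + 166.6 + 122.6 + 111.0 = -197.9
Primary income: -70.0 + 58.7 + 147.0 = 135.7
Secondary income: -81.4 + 108.0 = 26.6
Current account = (-1996.9) + (-197.9) + 135.7 + 26.6 = -2032.5
(Excluded from the current account — capital account: debt forgiveness received from foreign official creditors 95.7, acquisition of foreign patents and trademarks (non-produced assets) 32.6, capital transfers received from emigrants 31.1; financial account: foreign purchases of equities on the domestic stock exchange 189.4, increase in resident deposits held at foreign banks 109.0.)

-2032.5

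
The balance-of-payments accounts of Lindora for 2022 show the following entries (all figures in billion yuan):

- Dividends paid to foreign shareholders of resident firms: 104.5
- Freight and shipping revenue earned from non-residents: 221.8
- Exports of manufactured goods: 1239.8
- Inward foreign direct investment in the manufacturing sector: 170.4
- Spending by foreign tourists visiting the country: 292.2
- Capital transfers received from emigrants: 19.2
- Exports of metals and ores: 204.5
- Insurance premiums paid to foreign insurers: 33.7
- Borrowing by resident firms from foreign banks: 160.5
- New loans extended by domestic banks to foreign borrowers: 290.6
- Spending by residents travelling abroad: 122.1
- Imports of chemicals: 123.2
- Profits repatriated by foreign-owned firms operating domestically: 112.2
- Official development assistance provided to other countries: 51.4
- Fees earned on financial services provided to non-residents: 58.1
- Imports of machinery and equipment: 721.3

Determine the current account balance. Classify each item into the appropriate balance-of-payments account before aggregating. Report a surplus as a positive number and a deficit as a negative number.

748.0

Goods: 204.5 - 123.2 - 721.3 + 1239.8 = 599.8
Services: -122.1 - 33.7 + 58.1 + 221.8 + 292.2 = 416.3
Primary income: -112.2 - 104.5 = -216.7
Secondary income: -51.4
Current account = 599.8 + 416.3 + (-216.7) + (-51.4) = 748.0
(Excluded from the current account — financial account: inward foreign direct investment in the manufacturing sector 170.4, borrowing by resident firms from foreign banks 160.5, new loans extended by domestic banks to foreign borrowers 290.6; capital account: capital transfers received from emigrants 19.2.)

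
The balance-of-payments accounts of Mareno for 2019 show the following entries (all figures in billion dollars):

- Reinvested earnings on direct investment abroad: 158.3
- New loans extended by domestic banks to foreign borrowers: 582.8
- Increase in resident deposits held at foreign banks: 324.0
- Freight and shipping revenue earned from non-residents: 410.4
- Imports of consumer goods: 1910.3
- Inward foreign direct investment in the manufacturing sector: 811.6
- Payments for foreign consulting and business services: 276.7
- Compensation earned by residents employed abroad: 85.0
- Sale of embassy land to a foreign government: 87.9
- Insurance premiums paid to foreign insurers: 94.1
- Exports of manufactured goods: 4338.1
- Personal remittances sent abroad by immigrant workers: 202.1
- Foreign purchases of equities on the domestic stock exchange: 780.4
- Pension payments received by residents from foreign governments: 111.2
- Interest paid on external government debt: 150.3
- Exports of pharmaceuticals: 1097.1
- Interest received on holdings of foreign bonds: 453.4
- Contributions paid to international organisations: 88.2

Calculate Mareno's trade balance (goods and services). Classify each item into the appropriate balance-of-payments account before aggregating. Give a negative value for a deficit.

3564.5

Goods: 1097.1 + 4338.1 - 1910.3 = 3524.9
Services: -94.1 + 410.4 - 276.7 = 39.6
Trade balance = 3524.9 + 39.6 = 3564.5
(Excluded from the trade balance — primary income: reinvested earnings on direct investment abroad 158.3, compensation earned by residents employed abroad 85.0, interest paid on external government debt 150.3, interest received on holdings of foreign bonds 453.4; financial account: new loans extended by domestic banks to foreign borrowers 582.8, increase in resident deposits held at foreign banks 324.0, inward foreign direct investment in the manufacturing sector 811.6, foreign purchases of equities on the domestic stock exchange 780.4; capital account: sale of embassy land to a foreign government 87.9; secondary income: personal remittances sent abroad by immigrant workers 202.1, pension payments received by residents from foreign governments 111.2, contributions paid to international organisations 88.2.)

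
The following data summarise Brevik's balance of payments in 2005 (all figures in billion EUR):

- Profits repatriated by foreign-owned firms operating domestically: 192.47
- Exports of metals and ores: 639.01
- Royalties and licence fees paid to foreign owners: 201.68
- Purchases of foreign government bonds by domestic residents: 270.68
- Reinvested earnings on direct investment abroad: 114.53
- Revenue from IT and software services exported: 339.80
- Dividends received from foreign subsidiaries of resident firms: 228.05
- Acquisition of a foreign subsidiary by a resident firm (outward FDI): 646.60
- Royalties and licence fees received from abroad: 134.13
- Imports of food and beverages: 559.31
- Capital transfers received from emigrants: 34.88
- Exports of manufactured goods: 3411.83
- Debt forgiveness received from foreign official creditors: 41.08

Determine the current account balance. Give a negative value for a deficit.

Goods: -559.31 + 639.01 + 3411.83 = 3491.53
Services: 134.13 + 339.80 - 201.68 = 272.25
Primary income: 114.53 + 228.05 - 192.47 = 150.11
Current account = 3491.53 + 272.25 + 150.11 = 3913.89
(Excluded from the current account — financial account: purchases of foreign government bonds by domestic residents 270.68, acquisition of a foreign subsidiary by a resident firm (outward FDI) 646.60; capital account: capital transfers received from emigrants 34.88, debt forgiveness received from foreign official creditors 41.08.)

3913.89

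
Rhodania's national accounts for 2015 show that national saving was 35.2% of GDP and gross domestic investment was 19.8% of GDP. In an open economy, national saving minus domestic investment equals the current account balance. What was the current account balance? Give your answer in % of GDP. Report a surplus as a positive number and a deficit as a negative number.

15.4

CA = S - I = 35.2 - 19.8 = 15.4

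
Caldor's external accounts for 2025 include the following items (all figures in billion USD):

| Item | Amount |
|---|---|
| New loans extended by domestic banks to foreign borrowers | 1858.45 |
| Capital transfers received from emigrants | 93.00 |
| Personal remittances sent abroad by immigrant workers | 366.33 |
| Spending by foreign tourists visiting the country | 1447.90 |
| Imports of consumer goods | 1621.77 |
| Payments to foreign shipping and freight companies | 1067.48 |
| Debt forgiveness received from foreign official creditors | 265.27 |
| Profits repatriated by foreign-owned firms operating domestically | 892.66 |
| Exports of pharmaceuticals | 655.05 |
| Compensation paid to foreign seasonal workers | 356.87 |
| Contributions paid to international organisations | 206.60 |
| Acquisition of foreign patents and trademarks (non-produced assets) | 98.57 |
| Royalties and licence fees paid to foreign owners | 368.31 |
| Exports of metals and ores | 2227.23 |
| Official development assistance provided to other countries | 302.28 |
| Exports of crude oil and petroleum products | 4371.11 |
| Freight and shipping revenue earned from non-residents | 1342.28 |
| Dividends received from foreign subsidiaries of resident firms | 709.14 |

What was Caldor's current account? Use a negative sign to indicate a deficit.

Goods: 2227.23 + 655.05 - 1621.77 + 4371.11 = 5631.62
Services: 1447.90 - 1067.48 + 1342.28 - 368.31 = 1354.39
Primary income: 709.14 - 892.66 - 356.87 = -540.39
Secondary income: -206.60 - 366.33 - 302.28 = -875.21
Current account = 5631.62 + 1354.39 + (-540.39) + (-875.21) = 5570.41
(Excluded from the current account — financial account: new loans extended by domestic banks to foreign borrowers 1858.45; capital account: capital transfers received from emigrants 93.00, debt forgiveness received from foreign official creditors 265.27, acquisition of foreign patents and trademarks (non-produced assets) 98.57.)

5570.41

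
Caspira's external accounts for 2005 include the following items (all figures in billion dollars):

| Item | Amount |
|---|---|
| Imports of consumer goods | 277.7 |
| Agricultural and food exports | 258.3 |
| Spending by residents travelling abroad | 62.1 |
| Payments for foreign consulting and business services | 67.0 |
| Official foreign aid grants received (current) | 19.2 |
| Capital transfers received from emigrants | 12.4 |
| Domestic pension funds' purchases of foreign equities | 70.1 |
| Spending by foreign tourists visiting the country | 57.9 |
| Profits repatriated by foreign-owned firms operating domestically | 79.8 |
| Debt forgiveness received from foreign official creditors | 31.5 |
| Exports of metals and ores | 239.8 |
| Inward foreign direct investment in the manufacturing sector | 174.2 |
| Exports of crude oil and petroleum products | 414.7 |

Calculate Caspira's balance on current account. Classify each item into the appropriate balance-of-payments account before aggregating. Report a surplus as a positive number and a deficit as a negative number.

Goods: -277.7 + 258.3 + 239.8 + 414.7 = 635.1
Services: 57.9 - 67.0 - 62.1 = -71.2
Primary income: -79.8
Secondary income: 19.2
Current account = 635.1 + (-71.2) + (-79.8) + 19.2 = 503.3
(Excluded from the current account — capital account: capital transfers received from emigrants 12.4, debt forgiveness received from foreign official creditors 31.5; financial account: domestic pension funds' purchases of foreign equities 70.1, inward foreign direct investment in the manufacturing sector 174.2.)

503.3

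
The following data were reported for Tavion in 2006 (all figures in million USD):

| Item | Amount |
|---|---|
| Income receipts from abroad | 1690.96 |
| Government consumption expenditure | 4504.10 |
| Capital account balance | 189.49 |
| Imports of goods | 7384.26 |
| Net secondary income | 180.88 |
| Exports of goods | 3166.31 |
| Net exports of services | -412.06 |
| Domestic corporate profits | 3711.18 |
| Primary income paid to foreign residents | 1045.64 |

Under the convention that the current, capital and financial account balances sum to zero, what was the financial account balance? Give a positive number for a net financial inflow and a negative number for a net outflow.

Goods balance = 3166.31 - 7384.26 = -4217.95
Services balance = -412.06
Trade balance (goods + services) = -4217.95 + (-412.06) = -4630.01
Net primary income = 1690.96 - 1045.64 = 645.32
Net secondary income = 180.88
Current account = -4630.01 + 645.32 + 180.88 = -3803.81
Financial account = -(-3803.81 + 189.49) = 3614.32

3614.32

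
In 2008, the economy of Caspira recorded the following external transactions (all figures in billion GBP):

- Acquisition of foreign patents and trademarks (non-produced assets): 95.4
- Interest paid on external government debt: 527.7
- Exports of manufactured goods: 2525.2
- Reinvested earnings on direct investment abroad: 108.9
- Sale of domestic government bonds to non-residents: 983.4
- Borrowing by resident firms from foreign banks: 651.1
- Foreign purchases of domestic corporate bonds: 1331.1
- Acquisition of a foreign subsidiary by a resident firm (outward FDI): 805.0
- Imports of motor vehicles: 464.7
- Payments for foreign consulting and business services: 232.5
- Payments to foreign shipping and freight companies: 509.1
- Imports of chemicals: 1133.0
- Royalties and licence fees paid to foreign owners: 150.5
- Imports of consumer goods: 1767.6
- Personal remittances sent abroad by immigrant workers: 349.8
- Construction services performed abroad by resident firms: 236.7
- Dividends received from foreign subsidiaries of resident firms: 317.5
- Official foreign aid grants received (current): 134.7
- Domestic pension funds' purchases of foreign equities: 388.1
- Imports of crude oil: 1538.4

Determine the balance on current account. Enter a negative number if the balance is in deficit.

Goods: 2525.2 - 1133.0 - 1767.6 - 1538.4 - 464.7 = -2378.5
Services: -150.5 - 232.5 + 236.7 - 509.1 = -655.4
Primary income: 317.5 + 108.9 - 527.7 = -101.3
Secondary income: -349.8 + 134.7 = -215.1
Current account = (-2378.5) + (-655.4) + (-101.3) + (-215.1) = -3350.3
(Excluded from the current account — capital account: acquisition of foreign patents and trademarks (non-produced assets) 95.4; financial account: sale of domestic government bonds to non-residents 983.4, borrowing by resident firms from foreign banks 651.1, foreign purchases of domestic corporate bonds 1331.1, acquisition of a foreign subsidiary by a resident firm (outward FDI) 805.0, domestic pension funds' purchases of foreign equities 388.1.)

-3350.3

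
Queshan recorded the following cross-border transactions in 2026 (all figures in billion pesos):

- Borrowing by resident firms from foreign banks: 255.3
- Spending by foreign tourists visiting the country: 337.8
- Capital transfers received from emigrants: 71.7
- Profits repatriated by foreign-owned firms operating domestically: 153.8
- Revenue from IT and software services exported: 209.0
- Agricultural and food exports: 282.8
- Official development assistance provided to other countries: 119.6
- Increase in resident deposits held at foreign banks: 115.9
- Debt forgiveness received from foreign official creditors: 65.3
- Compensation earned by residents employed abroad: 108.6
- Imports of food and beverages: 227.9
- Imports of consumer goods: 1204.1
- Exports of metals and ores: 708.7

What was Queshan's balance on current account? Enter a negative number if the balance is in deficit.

Goods: 282.8 - 227.9 + 708.7 - 1204.1 = -440.5
Services: 209.0 + 337.8 = 546.8
Primary income: 108.6 - 153.8 = -45.2
Secondary income: -119.6
Current account = (-440.5) + 546.8 + (-45.2) + (-119.6) = -58.5
(Excluded from the current account — financial account: borrowing by resident firms from foreign banks 255.3, increase in resident deposits held at foreign banks 115.9; capital account: capital transfers received from emigrants 71.7, debt forgiveness received from foreign official creditors 65.3.)

-58.5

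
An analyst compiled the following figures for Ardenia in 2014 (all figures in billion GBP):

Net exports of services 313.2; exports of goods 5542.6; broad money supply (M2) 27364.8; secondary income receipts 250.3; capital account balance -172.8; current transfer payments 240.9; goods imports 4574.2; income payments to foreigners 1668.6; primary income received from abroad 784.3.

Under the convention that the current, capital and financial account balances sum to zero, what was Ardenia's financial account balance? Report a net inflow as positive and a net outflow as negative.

Goods balance = 5542.6 - 4574.2 = 968.4
Services balance = 313.2
Trade balance (goods + services) = 968.4 + 313.2 = 1281.6
Net primary income = 784.3 - 1668.6 = -884.3
Net secondary income = 250.3 - 240.9 = 9.4
Current account = 1281.6 + (-884.3) + 9.4 = 406.7
Financial account = -(406.7 + (-172.8)) = -233.9

-233.9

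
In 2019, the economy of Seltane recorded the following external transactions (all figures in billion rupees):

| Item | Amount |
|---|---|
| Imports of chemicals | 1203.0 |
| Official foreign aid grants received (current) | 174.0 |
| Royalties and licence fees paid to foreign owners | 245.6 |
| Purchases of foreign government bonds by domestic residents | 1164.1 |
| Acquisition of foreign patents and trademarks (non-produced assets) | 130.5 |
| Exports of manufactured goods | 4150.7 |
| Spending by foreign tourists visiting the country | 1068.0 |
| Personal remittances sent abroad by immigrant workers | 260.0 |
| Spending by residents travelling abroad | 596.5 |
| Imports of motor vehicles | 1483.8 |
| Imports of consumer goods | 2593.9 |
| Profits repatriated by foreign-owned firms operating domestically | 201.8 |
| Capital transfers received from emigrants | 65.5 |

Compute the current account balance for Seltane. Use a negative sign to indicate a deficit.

Goods: -2593.9 - 1203.0 - 1483.8 + 4150.7 = -1130.0
Services: 1068.0 - 596.5 - 245.6 = 225.9
Primary income: -201.8
Secondary income: -260.0 + 174.0 = -86.0
Current account = (-1130.0) + 225.9 + (-201.8) + (-86.0) = -1191.9
(Excluded from the current account — financial account: purchases of foreign government bonds by domestic residents 1164.1; capital account: acquisition of foreign patents and trademarks (non-produced assets) 130.5, capital transfers received from emigrants 65.5.)

-1191.9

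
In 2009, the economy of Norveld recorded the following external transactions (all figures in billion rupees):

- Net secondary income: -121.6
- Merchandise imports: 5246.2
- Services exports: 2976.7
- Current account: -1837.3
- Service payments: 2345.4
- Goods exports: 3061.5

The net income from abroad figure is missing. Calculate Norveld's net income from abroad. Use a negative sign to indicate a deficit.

-162.3

Current account = goods balance + services balance + net primary income + net secondary income
Sum of the known components = -1675.0
Net income from abroad = CA - (known components) = -1837.3 - (-1675.0) = -162.3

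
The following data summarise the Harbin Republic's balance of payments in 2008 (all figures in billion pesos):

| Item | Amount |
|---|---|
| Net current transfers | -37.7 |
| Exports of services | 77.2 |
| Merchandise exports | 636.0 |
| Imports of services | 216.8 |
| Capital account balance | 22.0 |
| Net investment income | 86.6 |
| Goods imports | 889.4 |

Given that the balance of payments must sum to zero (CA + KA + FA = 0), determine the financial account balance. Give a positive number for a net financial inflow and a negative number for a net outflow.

Goods balance = 636.0 - 889.4 = -253.4
Services balance = 77.2 - 216.8 = -139.6
Trade balance (goods + services) = -253.4 + (-139.6) = -393.0
Net primary income = 86.6
Net secondary income = -37.7
Current account = -393.0 + 86.6 + (-37.7) = -344.1
Financial account = -(-344.1 + 22.0) = 322.1

322.1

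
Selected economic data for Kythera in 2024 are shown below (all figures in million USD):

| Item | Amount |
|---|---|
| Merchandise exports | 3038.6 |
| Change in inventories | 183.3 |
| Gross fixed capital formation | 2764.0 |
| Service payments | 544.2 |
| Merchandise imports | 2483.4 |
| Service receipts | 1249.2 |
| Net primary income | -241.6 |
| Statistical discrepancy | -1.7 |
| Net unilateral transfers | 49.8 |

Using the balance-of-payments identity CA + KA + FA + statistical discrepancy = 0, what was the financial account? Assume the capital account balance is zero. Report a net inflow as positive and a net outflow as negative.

Goods balance = 3038.6 - 2483.4 = 555.2
Services balance = 1249.2 - 544.2 = 705.0
Trade balance (goods + services) = 555.2 + 705.0 = 1260.2
Net primary income = -241.6
Net secondary income = 49.8
Current account = 1260.2 + (-241.6) + 49.8 = 1068.4
Financial account = -(1068.4 + (-1.7)) = -1066.7

-1066.7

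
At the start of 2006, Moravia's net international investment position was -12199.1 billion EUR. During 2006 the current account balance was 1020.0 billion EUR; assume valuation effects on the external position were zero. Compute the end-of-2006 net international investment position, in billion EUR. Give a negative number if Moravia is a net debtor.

With no valuation effects, change in NIIP = current account = 1020.0
End-of-year NIIP = -12199.1 + 1020.0 = -11179.1

-11179.1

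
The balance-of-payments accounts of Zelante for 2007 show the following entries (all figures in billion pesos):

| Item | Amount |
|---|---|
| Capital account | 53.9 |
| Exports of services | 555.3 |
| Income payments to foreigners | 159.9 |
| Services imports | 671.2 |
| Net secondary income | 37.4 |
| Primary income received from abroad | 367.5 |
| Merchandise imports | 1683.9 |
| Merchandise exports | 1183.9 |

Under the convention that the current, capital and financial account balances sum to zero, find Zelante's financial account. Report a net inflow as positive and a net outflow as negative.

Goods balance = 1183.9 - 1683.9 = -500.0
Services balance = 555.3 - 671.2 = -115.9
Trade balance (goods + services) = -500.0 + (-115.9) = -615.9
Net primary income = 367.5 - 159.9 = 207.6
Net secondary income = 37.4
Current account = -615.9 + 207.6 + 37.4 = -370.9
Financial account = -(-370.9 + 53.9) = 317.0

317.0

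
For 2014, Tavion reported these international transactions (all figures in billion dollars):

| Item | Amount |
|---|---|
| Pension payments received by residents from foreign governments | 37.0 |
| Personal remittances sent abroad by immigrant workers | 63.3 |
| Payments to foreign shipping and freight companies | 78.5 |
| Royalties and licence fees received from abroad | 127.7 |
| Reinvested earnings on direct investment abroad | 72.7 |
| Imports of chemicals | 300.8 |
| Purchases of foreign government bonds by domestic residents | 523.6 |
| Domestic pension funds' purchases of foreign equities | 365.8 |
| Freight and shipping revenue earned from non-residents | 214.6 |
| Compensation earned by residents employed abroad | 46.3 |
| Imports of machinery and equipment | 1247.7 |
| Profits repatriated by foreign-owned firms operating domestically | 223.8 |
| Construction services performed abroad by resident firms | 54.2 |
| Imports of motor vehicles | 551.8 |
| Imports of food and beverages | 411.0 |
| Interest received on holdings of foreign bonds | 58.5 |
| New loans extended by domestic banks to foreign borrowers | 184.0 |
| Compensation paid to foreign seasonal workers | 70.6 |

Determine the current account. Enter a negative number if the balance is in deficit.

Goods: -551.8 - 411.0 - 1247.7 - 300.8 = -2511.3
Services: 54.2 + 214.6 + 127.7 - 78.5 = 318.0
Primary income: 46.3 + 72.7 - 223.8 + 58.5 - 70.6 = -116.9
Secondary income: -63.3 + 37.0 = -26.3
Current account = (-2511.3) + 318.0 + (-116.9) + (-26.3) = -2336.5
(Excluded from the current account — financial account: purchases of foreign government bonds by domestic residents 523.6, domestic pension funds' purchases of foreign equities 365.8, new loans extended by domestic banks to foreign borrowers 184.0.)

-2336.5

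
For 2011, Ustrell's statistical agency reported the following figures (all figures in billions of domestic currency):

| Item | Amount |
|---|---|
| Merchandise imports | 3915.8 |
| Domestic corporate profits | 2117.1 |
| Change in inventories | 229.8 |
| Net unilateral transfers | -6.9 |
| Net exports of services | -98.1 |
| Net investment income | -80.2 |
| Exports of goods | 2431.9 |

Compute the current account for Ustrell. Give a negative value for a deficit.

-1669.1

Goods balance = 2431.9 - 3915.8 = -1483.9
Services balance = -98.1
Trade balance (goods + services) = -1483.9 + (-98.1) = -1582.0
Net primary income = -80.2
Net secondary income = -6.9
Current account = -1582.0 + (-80.2) + (-6.9) = -1669.1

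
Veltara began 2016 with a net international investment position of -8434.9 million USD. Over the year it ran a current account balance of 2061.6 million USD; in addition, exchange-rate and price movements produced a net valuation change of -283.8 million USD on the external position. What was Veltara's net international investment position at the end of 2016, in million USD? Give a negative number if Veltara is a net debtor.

-6657.1

Change in NIIP = current account + net valuation change = 2061.6 + (-283.8) = 1777.8
End-of-year NIIP = -8434.9 + 1777.8 = -6657.1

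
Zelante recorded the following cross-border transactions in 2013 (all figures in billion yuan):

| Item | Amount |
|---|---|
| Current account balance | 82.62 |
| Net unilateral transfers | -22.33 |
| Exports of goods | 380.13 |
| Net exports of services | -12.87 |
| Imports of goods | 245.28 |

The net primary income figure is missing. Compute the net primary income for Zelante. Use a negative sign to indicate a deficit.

-17.03

Current account = goods balance + services balance + net primary income + net secondary income
Sum of the known components = 99.65
Net primary income = CA - (known components) = 82.62 - 99.65 = -17.03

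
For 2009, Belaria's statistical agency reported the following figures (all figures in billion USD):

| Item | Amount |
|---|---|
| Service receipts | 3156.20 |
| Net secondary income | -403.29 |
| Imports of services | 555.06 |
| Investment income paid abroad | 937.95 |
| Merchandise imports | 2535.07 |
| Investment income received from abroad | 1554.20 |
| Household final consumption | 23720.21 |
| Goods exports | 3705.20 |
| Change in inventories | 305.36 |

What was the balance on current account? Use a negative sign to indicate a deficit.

Goods balance = 3705.20 - 2535.07 = 1170.13
Services balance = 3156.20 - 555.06 = 2601.14
Trade balance (goods + services) = 1170.13 + 2601.14 = 3771.27
Net primary income = 1554.20 - 937.95 = 616.25
Net secondary income = -403.29
Current account = 3771.27 + 616.25 + (-403.29) = 3984.23

3984.23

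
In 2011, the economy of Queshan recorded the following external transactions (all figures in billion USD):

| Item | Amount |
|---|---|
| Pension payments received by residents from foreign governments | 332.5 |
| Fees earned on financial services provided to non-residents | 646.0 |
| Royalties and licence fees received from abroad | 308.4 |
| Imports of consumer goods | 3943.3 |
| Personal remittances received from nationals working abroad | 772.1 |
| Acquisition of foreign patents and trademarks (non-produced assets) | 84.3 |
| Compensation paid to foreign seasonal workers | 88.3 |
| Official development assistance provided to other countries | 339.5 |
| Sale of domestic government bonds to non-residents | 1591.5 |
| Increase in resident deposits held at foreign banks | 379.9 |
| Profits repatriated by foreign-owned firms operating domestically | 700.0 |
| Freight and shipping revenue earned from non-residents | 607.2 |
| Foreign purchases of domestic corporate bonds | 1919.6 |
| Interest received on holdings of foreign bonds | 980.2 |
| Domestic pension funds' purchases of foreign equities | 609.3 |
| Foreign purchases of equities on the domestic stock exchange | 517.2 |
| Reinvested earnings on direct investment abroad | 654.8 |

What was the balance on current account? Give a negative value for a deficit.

Goods: -3943.3
Services: 308.4 + 646.0 + 607.2 = 1561.6
Primary income: -700.0 + 654.8 + 980.2 - 88.3 = 846.7
Secondary income: -339.5 + 332.5 + 772.1 = 765.1
Current account = (-3943.3) + 1561.6 + 846.7 + 765.1 = -769.9
(Excluded from the current account — capital account: acquisition of foreign patents and trademarks (non-produced assets) 84.3; financial account: sale of domestic government bonds to non-residents 1591.5, increase in resident deposits held at foreign banks 379.9, foreign purchases of domestic corporate bonds 1919.6, domestic pension funds' purchases of foreign equities 609.3, foreign purchases of equities on the domestic stock exchange 517.2.)

-769.9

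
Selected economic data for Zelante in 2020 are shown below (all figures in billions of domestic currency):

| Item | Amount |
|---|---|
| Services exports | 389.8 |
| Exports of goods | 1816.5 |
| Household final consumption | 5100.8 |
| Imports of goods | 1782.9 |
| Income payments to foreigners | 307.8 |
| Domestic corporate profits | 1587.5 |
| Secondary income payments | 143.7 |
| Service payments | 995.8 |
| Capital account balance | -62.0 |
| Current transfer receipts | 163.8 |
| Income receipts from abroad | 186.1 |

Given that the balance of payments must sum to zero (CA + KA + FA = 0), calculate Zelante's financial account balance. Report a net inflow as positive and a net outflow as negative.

736.0

Goods balance = 1816.5 - 1782.9 = 33.6
Services balance = 389.8 - 995.8 = -606.0
Trade balance (goods + services) = 33.6 + (-606.0) = -572.4
Net primary income = 186.1 - 307.8 = -121.7
Net secondary income = 163.8 - 143.7 = 20.1
Current account = -572.4 + (-121.7) + 20.1 = -674.0
Financial account = -(-674.0 + (-62.0)) = 736.0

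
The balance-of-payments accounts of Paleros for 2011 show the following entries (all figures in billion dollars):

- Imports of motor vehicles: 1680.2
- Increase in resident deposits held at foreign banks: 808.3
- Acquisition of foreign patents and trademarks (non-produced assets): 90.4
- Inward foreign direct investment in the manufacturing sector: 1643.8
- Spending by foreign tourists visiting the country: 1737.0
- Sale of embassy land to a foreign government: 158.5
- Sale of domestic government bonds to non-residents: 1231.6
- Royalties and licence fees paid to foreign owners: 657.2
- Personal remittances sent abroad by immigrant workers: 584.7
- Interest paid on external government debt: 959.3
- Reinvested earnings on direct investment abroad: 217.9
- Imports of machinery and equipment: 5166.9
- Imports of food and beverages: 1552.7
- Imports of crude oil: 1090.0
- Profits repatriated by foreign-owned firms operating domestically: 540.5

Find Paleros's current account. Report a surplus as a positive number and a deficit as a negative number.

-10276.6

Goods: -1552.7 - 1090.0 - 5166.9 - 1680.2 = -9489.8
Services: 1737.0 - 657.2 = 1079.8
Primary income: -959.3 + 217.9 - 540.5 = -1281.9
Secondary income: -584.7
Current account = (-9489.8) + 1079.8 + (-1281.9) + (-584.7) = -10276.6
(Excluded from the current account — financial account: increase in resident deposits held at foreign banks 808.3, inward foreign direct investment in the manufacturing sector 1643.8, sale of domestic government bonds to non-residents 1231.6; capital account: acquisition of foreign patents and trademarks (non-produced assets) 90.4, sale of embassy land to a foreign government 158.5.)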